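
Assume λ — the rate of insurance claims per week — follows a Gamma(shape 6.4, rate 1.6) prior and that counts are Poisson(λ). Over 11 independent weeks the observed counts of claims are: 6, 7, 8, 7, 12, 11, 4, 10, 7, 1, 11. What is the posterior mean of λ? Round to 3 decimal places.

Posterior mean ≈ 7.175

Total count ∑xᵢ = 84 over n = 11 weeks.
Gamma is conjugate to the Poisson likelihood: posterior is Gamma(shape = 6.4+84 = 90.4, rate = 1.6+11 = 12.6).
Posterior mean = shape/rate = 90.4/12.6 = 7.175.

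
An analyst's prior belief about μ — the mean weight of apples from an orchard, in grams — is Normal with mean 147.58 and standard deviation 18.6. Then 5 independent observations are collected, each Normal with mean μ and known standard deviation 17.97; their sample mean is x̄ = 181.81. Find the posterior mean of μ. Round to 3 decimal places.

With known σ, the Normal prior is conjugate. Weight on the data is w = (n/σ²)/(n/σ² + 1/τ₀²) = 0.0154837/(0.0154837+0.00289051) = 0.84269.
Posterior mean = w·x̄ + (1−w)·μ₀ = 0.84269·181.81 + 0.15731·147.58 = 176.425.

Posterior mean ≈ 176.425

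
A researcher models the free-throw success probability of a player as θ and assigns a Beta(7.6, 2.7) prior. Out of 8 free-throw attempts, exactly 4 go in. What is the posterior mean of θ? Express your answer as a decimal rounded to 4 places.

Posterior mean ≈ 0.6339

Observing 4 successes and 4 failures updates Beta(7.6, 2.7) by adding the success and failure counts to the two shape parameters: α = 7.6+4 = 11.6, β = 2.7+4 = 6.7.
E[θ | data] = 11.6/(11.6+6.7) = 0.6339.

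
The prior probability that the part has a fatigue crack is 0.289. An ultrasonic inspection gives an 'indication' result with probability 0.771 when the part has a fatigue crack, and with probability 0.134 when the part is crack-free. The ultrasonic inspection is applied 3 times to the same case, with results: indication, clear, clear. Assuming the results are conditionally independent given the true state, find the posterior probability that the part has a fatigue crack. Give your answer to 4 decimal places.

Posterior P(H) ≈ 0.1406

Let H be the event that the part has a fatigue crack; start with P(H) = 0.289. P('indication'|H) = 0.771, P('indication'|¬H) = 0.134.
Update on result 1 ('indication'): P(H) ← 0.771·0.2890 / (0.771·0.2890 + 0.134·0.7110) = 0.22282/0.31809 = 0.7005.
Update on result 2 ('clear'): P(H) ← 0.229·0.7005 / (0.229·0.7005 + 0.866·0.2995) = 0.16041/0.41979 = 0.3821.
Update on result 3 ('clear'): P(H) ← 0.229·0.3821 / (0.229·0.3821 + 0.866·0.6179) = 0.087505/0.62259 = 0.1406.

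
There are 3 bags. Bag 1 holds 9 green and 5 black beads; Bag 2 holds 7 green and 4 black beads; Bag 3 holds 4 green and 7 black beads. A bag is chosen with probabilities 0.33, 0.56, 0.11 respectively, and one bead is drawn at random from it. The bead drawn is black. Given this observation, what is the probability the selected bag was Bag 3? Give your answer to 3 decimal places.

P(black|Bag 1) = 0.3571; P(black|Bag 2) = 0.3636; P(black|Bag 3) = 0.6364.
Prior × likelihood for each source: 0.33·0.3571=0.1179, 0.56·0.3636=0.2036, 0.11·0.6364=0.07000. Summing gives P(black) = 0.39149.
P(Bag 3 | black) = 0.07000 / 0.39149 = 0.179.

Posterior probability ≈ 0.179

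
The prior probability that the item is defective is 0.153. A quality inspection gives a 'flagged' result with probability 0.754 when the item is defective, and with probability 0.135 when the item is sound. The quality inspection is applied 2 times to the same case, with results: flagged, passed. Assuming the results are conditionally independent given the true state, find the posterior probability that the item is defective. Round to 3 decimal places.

Let H be the event that the item is defective; start with P(H) = 0.153. P('flagged'|H) = 0.754, P('flagged'|¬H) = 0.135.
Update on result 1 ('flagged'): P(H) ← 0.754·0.1530 / (0.754·0.1530 + 0.135·0.8470) = 0.11536/0.22971 = 0.5022.
Update on result 2 ('passed'): P(H) ← 0.246·0.5022 / (0.246·0.5022 + 0.865·0.4978) = 0.12354/0.55413 = 0.2230.

Posterior P(H) ≈ 0.223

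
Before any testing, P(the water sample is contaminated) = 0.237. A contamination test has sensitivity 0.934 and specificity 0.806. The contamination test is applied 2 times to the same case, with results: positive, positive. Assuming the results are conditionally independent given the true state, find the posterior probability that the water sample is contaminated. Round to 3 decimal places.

With H the event that the water sample is contaminated, the joint likelihood of the observed sequence is P(data|H) = 0.934·0.934 = 0.87236 and P(data|¬H) = 0.194·0.194 = 0.037636.
Bayes: P(H|data) = 0.237·0.87236 / (0.237·0.87236 + 0.763·0.037636) = 0.20675/0.23546 = 0.8780.

Posterior P(H) ≈ 0.878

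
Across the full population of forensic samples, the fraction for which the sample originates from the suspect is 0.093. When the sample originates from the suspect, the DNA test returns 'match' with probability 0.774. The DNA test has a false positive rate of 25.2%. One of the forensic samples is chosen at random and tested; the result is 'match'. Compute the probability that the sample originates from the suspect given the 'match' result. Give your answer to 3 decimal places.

P(H | E) ≈ 0.240

Write H for 'the sample originates from the suspect'. Prior odds H:¬H = 0.093/0.907 = 0.10254. For the 'match' outcome, the likelihood ratio is 0.774/0.252 = 3.0714.
Posterior odds = 0.10254 × 3.0714 = 0.31493, so P(H|E) = 0.31493/(1+0.31493) = 0.240.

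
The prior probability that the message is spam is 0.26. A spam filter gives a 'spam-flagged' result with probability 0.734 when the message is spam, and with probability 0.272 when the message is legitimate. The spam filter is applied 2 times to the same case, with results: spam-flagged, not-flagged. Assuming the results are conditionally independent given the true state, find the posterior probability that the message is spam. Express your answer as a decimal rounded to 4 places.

Let H be the event that the message is spam; start with P(H) = 0.26. P('spam-flagged'|H) = 0.734, P('spam-flagged'|¬H) = 0.272.
Update on result 1 ('spam-flagged'): P(H) ← 0.734·0.2600 / (0.734·0.2600 + 0.272·0.7400) = 0.19084/0.39212 = 0.4867.
Update on result 2 ('not-flagged'): P(H) ← 0.266·0.4867 / (0.266·0.4867 + 0.728·0.5133) = 0.12946/0.50315 = 0.2573.

Posterior P(H) ≈ 0.2573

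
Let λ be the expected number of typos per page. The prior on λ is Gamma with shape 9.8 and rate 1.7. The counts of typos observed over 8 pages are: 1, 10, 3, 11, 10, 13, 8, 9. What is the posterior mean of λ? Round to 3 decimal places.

The Poisson likelihood adds the total count to the shape and the number of exposure periods to the rate. Here ∑xᵢ = 65 and n = 8, so shape 9.8→74.8 and rate 1.7→9.7.
E[λ | data] = 74.8/9.7 = 7.711.

Posterior mean ≈ 7.711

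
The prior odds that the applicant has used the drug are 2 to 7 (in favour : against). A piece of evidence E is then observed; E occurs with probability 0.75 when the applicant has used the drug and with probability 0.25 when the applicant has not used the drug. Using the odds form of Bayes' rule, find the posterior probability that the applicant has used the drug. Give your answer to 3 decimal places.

Prior odds = 2/7 = 0.28571. In log-odds, ln(0.28571) = -1.2528.
Add log likelihood ratio: ln(3.0000) = 1.0986.
Posterior log-odds = -0.15415, so posterior odds = exp(-0.15415) = 0.85714. Converting, P(H|E) = 0.85714/1.8571 = 0.462.

Posterior probability ≈ 0.462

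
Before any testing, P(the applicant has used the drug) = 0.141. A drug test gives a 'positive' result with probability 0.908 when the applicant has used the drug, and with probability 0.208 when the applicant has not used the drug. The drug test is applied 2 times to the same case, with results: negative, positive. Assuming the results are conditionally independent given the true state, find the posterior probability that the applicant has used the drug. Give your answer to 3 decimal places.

Posterior P(H) ≈ 0.077

Let H be the event that the applicant has used the drug; start with P(H) = 0.141. P('positive'|H) = 0.908, P('positive'|¬H) = 0.208.
Update on result 1 ('negative'): P(H) ← 0.092·0.1410 / (0.092·0.1410 + 0.792·0.8590) = 0.012972/0.69330 = 0.0187.
Update on result 2 ('positive'): P(H) ← 0.908·0.0187 / (0.908·0.0187 + 0.208·0.9813) = 0.016989/0.22110 = 0.0768.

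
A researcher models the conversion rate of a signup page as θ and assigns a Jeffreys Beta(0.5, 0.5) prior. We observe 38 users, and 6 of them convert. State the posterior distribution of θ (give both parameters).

The binomial likelihood is conjugate to the Beta prior: with 6 successes and 32 failures, the posterior is Beta(0.5+6, 0.5+32) = Beta(6.5, 32.5).

Posterior: Beta(6.5, 32.5)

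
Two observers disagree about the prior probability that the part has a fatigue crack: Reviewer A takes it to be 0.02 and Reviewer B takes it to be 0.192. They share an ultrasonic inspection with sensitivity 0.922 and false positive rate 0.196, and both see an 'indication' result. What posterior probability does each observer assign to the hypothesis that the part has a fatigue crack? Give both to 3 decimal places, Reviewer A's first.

The likelihood ratio for an 'indication' result is 0.922/0.196 = 4.7041.
Reviewer A: prior odds 0.02/0.98 = 0.020408; posterior odds 0.096002; posterior probability 0.088.
Reviewer B: prior odds 0.192/0.808 = 0.23762; posterior odds 1.1178; posterior probability 0.528.

Reviewer A: 0.088; Reviewer B: 0.528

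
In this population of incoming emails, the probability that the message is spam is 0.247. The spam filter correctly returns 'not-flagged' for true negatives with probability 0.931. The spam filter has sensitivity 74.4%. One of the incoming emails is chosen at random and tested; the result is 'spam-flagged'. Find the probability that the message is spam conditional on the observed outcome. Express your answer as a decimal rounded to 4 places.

P(H | E) ≈ 0.7796

Write H for 'the message is spam'. Prior odds H:¬H = 0.247/0.753 = 0.32802. For the 'spam-flagged' outcome, the likelihood ratio is 0.744/0.069 = 10.783.
Posterior odds = 0.32802 × 10.783 = 3.5369, so P(H|E) = 3.5369/(1+3.5369) = 0.7796.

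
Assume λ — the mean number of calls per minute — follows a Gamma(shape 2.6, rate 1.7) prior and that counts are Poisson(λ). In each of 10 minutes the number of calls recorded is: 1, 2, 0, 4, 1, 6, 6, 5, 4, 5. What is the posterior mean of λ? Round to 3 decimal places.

Total count ∑xᵢ = 34 over n = 10 minutes.
Gamma is conjugate to the Poisson likelihood: posterior is Gamma(shape = 2.6+34 = 36.6, rate = 1.7+10 = 11.7).
Posterior mean = shape/rate = 36.6/11.7 = 3.128.

Posterior mean ≈ 3.128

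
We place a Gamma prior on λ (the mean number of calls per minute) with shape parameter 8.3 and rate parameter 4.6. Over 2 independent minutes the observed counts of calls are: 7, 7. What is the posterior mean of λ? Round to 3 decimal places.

Posterior mean ≈ 3.379

The Poisson likelihood adds the total count to the shape and the number of exposure periods to the rate. Here ∑xᵢ = 14 and n = 2, so shape 8.3→22.3 and rate 4.6→6.6.
Posterior mean = shape/rate = 22.3/6.6 = 3.379.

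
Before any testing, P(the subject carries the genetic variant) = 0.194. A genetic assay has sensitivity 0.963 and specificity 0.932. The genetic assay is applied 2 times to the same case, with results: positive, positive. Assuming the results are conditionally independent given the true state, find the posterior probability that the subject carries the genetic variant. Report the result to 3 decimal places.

With H the event that the subject carries the genetic variant, the joint likelihood of the observed sequence is P(data|H) = 0.963·0.963 = 0.92737 and P(data|¬H) = 0.068·0.068 = 0.0046240.
Bayes: P(H|data) = 0.194·0.92737 / (0.194·0.92737 + 0.806·0.0046240) = 0.17991/0.18364 = 0.9797.

Posterior P(H) ≈ 0.980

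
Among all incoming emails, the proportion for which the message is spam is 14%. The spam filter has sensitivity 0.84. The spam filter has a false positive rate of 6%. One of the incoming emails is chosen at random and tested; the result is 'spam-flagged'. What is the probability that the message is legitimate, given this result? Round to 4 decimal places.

Write H for 'the message is spam'. Prior odds H:¬H = 0.14/0.86 = 0.16279. For the 'spam-flagged' outcome, the likelihood ratio is 0.84/0.06 = 14.000.
Posterior odds = 0.16279 × 14.000 = 2.2791, so P(H|E) = 2.2791/(1+2.2791) = 0.6950. Then P(¬H|E) = 1 − 0.6950 = 0.3050.

P(¬H | E) ≈ 0.3050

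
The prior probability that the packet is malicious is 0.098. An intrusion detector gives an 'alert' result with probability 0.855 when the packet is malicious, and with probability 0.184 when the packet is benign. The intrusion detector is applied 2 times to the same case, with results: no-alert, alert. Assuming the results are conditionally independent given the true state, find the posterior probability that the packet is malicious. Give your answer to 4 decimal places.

Let H be the event that the packet is malicious; start with P(H) = 0.098. P('alert'|H) = 0.855, P('alert'|¬H) = 0.184.
Update on result 1 ('no-alert'): P(H) ← 0.145·0.0980 / (0.145·0.0980 + 0.816·0.9020) = 0.014210/0.75024 = 0.0189.
Update on result 2 ('alert'): P(H) ← 0.855·0.0189 / (0.855·0.0189 + 0.184·0.9811) = 0.016194/0.19671 = 0.0823.

Posterior P(H) ≈ 0.0823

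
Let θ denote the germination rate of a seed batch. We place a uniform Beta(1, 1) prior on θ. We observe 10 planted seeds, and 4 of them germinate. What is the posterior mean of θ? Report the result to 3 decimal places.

The binomial likelihood is conjugate to the Beta prior: with 4 successes and 6 failures, the posterior is Beta(1+4, 1+6) = Beta(5, 7).
Posterior mean = α/(α+β) = 5/12 = 0.417.

Posterior mean ≈ 0.417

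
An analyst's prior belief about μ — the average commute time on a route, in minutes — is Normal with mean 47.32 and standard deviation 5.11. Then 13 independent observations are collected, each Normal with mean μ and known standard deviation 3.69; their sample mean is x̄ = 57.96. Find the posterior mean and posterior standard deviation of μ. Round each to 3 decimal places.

Prior precision 1/τ₀² = 1/5.11² = 0.0382964; data precision n/σ² = 13/3.69² = 0.954752.
Posterior precision = 0.0382964 + 0.954752 = 0.993049, giving posterior SD = 1/√0.993049 = 1.003.
Posterior mean = (0.0382964·47.32 + 0.954752·57.96) / 0.993049 = 57.550.

Posterior mean ≈ 57.550; posterior SD ≈ 1.003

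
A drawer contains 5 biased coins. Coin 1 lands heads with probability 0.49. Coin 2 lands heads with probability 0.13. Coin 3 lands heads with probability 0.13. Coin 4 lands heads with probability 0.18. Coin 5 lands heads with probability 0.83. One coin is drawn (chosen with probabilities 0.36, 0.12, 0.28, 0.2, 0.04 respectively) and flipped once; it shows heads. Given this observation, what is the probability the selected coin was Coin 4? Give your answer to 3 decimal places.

P(heads|C1) = 0.49; P(heads|C2) = 0.13; P(heads|C3) = 0.13; P(heads|C4) = 0.18; P(heads|C5) = 0.83.
Prior × likelihood for each source: 0.36·0.49=0.1764, 0.12·0.13=0.01560, 0.28·0.13=0.03640, 0.2·0.18=0.03600, 0.04·0.83=0.03320. Summing gives P(heads) = 0.29760.
P(Coin 4 | heads) = 0.03600 / 0.29760 = 0.121.

Posterior probability ≈ 0.121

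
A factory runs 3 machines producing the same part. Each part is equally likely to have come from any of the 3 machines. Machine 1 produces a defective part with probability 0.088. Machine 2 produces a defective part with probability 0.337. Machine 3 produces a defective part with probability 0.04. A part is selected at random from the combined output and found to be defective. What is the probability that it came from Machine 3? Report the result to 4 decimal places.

Tabulate prior·likelihood by source: [1] prior 0.333333, lik 0.088, product 0.02933; [2] prior 0.333333, lik 0.337, product 0.1123; [3] prior 0.333333, lik 0.04, product 0.01333.
Normalizing constant = 0.15500; the posterior for Machine 3 is its product over the sum, 0.01333/0.15500 = 0.0860.

Posterior probability ≈ 0.0860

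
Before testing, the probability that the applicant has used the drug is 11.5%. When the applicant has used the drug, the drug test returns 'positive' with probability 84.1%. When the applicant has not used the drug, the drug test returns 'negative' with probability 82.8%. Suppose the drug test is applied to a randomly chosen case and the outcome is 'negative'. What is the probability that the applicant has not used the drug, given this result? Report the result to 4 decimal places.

P(¬H | E) ≈ 0.9757

Write H for 'the applicant has used the drug'. Prior odds H:¬H = 0.115/0.885 = 0.12994. For the 'negative' outcome, the likelihood ratio is 0.159/0.828 = 0.19203.
Posterior odds = 0.12994 × 0.19203 = 0.024953, so P(H|E) = 0.024953/(1+0.024953) = 0.0243. Then P(¬H|E) = 1 − 0.0243 = 0.9757.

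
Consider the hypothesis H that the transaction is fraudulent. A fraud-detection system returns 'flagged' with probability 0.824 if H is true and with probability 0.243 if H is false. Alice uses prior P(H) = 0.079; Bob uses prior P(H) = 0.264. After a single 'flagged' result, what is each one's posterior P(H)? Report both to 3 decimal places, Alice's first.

Alice: 0.225; Bob: 0.549

The likelihood ratio for a 'flagged' result is 0.824/0.243 = 3.3909.
Alice: prior odds 0.079/0.921 = 0.085776; posterior odds 0.29086; posterior probability 0.225.
Bob: prior odds 0.264/0.736 = 0.35870; posterior odds 1.2163; posterior probability 0.549.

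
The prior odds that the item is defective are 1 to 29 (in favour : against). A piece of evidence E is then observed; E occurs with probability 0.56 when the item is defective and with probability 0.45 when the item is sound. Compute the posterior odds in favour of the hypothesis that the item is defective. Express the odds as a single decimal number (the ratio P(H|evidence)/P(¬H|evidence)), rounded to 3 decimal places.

Posterior odds ≈ 0.043

Prior odds = 1/29 = 0.034483. In log-odds, ln(0.034483) = -3.3673.
Add log likelihood ratio: ln(1.2444) = 0.21869.
Posterior log-odds = -3.1486, so posterior odds = exp(-3.1486) = 0.042912.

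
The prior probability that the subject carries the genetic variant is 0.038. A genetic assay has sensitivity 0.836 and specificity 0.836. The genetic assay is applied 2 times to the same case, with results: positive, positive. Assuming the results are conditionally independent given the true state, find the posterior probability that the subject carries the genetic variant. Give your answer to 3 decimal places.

Let H be the event that the subject carries the genetic variant; start with P(H) = 0.038. P('positive'|H) = 0.836, P('positive'|¬H) = 0.164.
Update on result 1 ('positive'): P(H) ← 0.836·0.0380 / (0.836·0.0380 + 0.164·0.9620) = 0.031768/0.18954 = 0.1676.
Update on result 2 ('positive'): P(H) ← 0.836·0.1676 / (0.836·0.1676 + 0.164·0.8324) = 0.14012/0.27663 = 0.5065.

Posterior P(H) ≈ 0.507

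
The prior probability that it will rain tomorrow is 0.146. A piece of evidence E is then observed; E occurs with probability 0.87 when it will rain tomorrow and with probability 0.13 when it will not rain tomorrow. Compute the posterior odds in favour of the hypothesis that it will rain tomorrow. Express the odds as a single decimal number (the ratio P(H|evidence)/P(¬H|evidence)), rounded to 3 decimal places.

Posterior odds ≈ 1.144

Prior odds = 0.146/(1−0.146) = 0.17096.
Likelihood ratio for E = 0.87/0.13 = 6.6923.
Posterior odds = prior odds × LR = 1.1441.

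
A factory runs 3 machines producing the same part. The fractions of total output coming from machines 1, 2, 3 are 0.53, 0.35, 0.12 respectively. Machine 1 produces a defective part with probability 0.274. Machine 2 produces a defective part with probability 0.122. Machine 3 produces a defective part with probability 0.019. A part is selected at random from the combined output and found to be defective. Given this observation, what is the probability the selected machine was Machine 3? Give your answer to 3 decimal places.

Tabulate prior·likelihood by source: [1] prior 0.53, lik 0.274, product 0.1452; [2] prior 0.35, lik 0.122, product 0.04270; [3] prior 0.12, lik 0.019, product 0.002280.
Normalizing constant = 0.19020; the posterior for Machine 3 is its product over the sum, 0.002280/0.19020 = 0.012.

Posterior probability ≈ 0.012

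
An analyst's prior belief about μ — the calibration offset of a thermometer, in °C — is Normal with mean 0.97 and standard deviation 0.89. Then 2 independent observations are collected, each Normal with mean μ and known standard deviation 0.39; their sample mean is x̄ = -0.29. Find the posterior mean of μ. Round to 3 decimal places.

With known σ, the Normal prior is conjugate. Weight on the data is w = (n/σ²)/(n/σ² + 1/τ₀²) = 13.1492/(13.1492+1.26247) = 0.91240.
Posterior mean = w·x̄ + (1−w)·μ₀ = 0.91240·-0.29 + 0.087600·0.97 = -0.180.

Posterior mean ≈ -0.180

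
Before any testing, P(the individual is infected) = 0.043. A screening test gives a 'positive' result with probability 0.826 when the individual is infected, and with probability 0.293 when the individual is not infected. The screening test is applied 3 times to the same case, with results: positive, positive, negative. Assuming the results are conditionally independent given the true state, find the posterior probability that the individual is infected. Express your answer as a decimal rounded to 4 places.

Let H be the event that the individual is infected; start with P(H) = 0.043. P('positive'|H) = 0.826, P('positive'|¬H) = 0.293.
Update on result 1 ('positive'): P(H) ← 0.826·0.0430 / (0.826·0.0430 + 0.293·0.9570) = 0.035518/0.31592 = 0.1124.
Update on result 2 ('positive'): P(H) ← 0.826·0.1124 / (0.826·0.1124 + 0.293·0.8876) = 0.092865/0.35292 = 0.2631.
Update on result 3 ('negative'): P(H) ← 0.174·0.2631 / (0.174·0.2631 + 0.707·0.7369) = 0.045785/0.56675 = 0.0808.

Posterior P(H) ≈ 0.0808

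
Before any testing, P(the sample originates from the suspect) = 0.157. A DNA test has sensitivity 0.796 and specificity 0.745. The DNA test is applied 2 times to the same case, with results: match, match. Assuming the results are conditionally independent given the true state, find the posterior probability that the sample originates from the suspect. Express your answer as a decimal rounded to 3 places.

Let H be the event that the sample originates from the suspect; start with P(H) = 0.157. P('match'|H) = 0.796, P('match'|¬H) = 0.255.
Update on result 1 ('match'): P(H) ← 0.796·0.1570 / (0.796·0.1570 + 0.255·0.8430) = 0.12497/0.33994 = 0.3676.
Update on result 2 ('match'): P(H) ← 0.796·0.3676 / (0.796·0.3676 + 0.255·0.6324) = 0.29264/0.45389 = 0.6447.

Posterior P(H) ≈ 0.645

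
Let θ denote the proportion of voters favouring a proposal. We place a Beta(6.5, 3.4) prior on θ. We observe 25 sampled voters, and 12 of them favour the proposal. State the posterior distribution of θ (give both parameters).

Posterior: Beta(18.5, 16.4)

Observing 12 successes and 13 failures updates Beta(6.5, 3.4) by adding the success and failure counts to the two shape parameters: α = 6.5+12 = 18.5, β = 3.4+13 = 16.4.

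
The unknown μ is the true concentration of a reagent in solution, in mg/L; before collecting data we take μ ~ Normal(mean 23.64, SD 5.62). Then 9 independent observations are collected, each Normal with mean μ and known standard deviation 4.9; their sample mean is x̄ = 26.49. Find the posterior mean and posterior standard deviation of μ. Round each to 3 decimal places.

Prior precision 1/τ₀² = 1/5.62² = 0.0316612; data precision n/σ² = 9/4.9² = 0.374844.
Posterior precision = 0.0316612 + 0.374844 = 0.406505, giving posterior SD = 1/√0.406505 = 1.568.
Posterior mean = (0.0316612·23.64 + 0.374844·26.49) / 0.406505 = 26.268.

Posterior mean ≈ 26.268; posterior SD ≈ 1.568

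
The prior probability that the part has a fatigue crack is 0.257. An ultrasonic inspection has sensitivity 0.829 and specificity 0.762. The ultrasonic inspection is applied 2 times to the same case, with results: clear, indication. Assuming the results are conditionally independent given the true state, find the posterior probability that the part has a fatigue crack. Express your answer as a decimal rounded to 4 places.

With H the event that the part has a fatigue crack, the joint likelihood of the observed sequence is P(data|H) = 0.171·0.829 = 0.14176 and P(data|¬H) = 0.762·0.238 = 0.18136.
Bayes: P(H|data) = 0.257·0.14176 / (0.257·0.14176 + 0.743·0.18136) = 0.036432/0.17118 = 0.2128.

Posterior P(H) ≈ 0.2128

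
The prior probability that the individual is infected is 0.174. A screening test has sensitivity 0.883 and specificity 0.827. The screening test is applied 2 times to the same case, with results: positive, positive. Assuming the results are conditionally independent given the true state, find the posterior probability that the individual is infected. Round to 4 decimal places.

Let H be the event that the individual is infected; start with P(H) = 0.174. P('positive'|H) = 0.883, P('positive'|¬H) = 0.173.
Update on result 1 ('positive'): P(H) ← 0.883·0.1740 / (0.883·0.1740 + 0.173·0.8260) = 0.15364/0.29654 = 0.5181.
Update on result 2 ('positive'): P(H) ← 0.883·0.5181 / (0.883·0.5181 + 0.173·0.4819) = 0.45750/0.54086 = 0.8459.

Posterior P(H) ≈ 0.8459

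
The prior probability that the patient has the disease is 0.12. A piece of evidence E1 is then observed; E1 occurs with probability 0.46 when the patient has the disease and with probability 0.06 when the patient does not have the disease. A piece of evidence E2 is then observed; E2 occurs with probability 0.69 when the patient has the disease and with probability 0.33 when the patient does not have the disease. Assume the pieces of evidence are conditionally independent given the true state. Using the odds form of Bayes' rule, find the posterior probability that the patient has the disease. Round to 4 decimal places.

Posterior probability ≈ 0.6861

Prior odds = 0.12/(1−0.12) = 0.13636. In log-odds, ln(0.13636) = -1.9924.
Add log likelihood ratios: ln(7.6667) + ln(2.0909) = 2.7745.
Posterior log-odds = 0.78205, so posterior odds = exp(0.78205) = 2.1860. Converting, P(H|E) = 2.1860/3.1860 = 0.6861.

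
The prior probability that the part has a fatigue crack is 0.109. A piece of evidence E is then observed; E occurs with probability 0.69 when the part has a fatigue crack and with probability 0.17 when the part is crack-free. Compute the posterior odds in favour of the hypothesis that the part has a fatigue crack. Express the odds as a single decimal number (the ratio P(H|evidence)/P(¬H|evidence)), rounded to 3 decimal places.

Posterior odds ≈ 0.497

Prior odds = 0.109/(1−0.109) = 0.12233.
Likelihood ratio for E = 0.69/0.17 = 4.0588.
Posterior odds = prior odds × LR = 0.49653.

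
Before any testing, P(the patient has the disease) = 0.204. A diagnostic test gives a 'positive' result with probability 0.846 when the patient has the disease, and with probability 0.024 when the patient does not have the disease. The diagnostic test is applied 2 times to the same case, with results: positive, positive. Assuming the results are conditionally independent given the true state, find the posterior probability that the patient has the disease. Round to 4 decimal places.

Posterior P(H) ≈ 0.9969

Let H be the event that the patient has the disease; start with P(H) = 0.204. P('positive'|H) = 0.846, P('positive'|¬H) = 0.024.
Update on result 1 ('positive'): P(H) ← 0.846·0.2040 / (0.846·0.2040 + 0.024·0.7960) = 0.17258/0.19169 = 0.9003.
Update on result 2 ('positive'): P(H) ← 0.846·0.9003 / (0.846·0.9003 + 0.024·0.0997) = 0.76169/0.76408 = 0.9969.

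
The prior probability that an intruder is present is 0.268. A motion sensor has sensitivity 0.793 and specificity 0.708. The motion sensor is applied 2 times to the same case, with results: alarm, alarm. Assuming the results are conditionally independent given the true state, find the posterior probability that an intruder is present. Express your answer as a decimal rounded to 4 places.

Posterior P(H) ≈ 0.7297

With H the event that an intruder is present, the joint likelihood of the observed sequence is P(data|H) = 0.793·0.793 = 0.62885 and P(data|¬H) = 0.292·0.292 = 0.085264.
Bayes: P(H|data) = 0.268·0.62885 / (0.268·0.62885 + 0.732·0.085264) = 0.16853/0.23094 = 0.7297.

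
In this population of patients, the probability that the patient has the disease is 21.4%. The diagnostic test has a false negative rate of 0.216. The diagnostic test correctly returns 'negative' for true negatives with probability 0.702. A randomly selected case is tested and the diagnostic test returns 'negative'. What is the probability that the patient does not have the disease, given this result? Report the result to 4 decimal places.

Write H for 'the patient has the disease'. Prior odds H:¬H = 0.214/0.786 = 0.27226. For the 'negative' outcome, the likelihood ratio is 0.216/0.702 = 0.30769.
Posterior odds = 0.27226 × 0.30769 = 0.083774, so P(H|E) = 0.083774/(1+0.083774) = 0.0773. Then P(¬H|E) = 1 − 0.0773 = 0.9227.

P(¬H | E) ≈ 0.9227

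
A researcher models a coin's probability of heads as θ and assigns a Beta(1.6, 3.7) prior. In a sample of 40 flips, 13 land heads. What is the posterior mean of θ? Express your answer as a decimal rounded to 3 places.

Posterior mean ≈ 0.322

Observing 13 successes and 27 failures updates Beta(1.6, 3.7) by adding the success and failure counts to the two shape parameters: α = 1.6+13 = 14.6, β = 3.7+27 = 30.7.
E[θ | data] = 14.6/(14.6+30.7) = 0.322.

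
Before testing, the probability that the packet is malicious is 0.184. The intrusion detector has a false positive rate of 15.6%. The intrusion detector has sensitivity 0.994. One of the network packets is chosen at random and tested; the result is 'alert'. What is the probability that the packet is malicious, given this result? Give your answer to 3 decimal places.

P(H | E) ≈ 0.590

Write H for 'the packet is malicious'. Prior odds H:¬H = 0.184/0.816 = 0.22549. For the 'alert' outcome, the likelihood ratio is 0.994/0.156 = 6.3718.
Posterior odds = 0.22549 × 6.3718 = 1.4368, so P(H|E) = 1.4368/(1+1.4368) = 0.590.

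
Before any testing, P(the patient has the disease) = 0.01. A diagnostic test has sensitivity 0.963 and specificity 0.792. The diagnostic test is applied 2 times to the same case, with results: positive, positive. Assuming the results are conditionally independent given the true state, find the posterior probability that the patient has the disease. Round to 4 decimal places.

With H the event that the patient has the disease, the joint likelihood of the observed sequence is P(data|H) = 0.963·0.963 = 0.92737 and P(data|¬H) = 0.208·0.208 = 0.043264.
Bayes: P(H|data) = 0.01·0.92737 / (0.01·0.92737 + 0.99·0.043264) = 0.0092737/0.052105 = 0.1780.

Posterior P(H) ≈ 0.1780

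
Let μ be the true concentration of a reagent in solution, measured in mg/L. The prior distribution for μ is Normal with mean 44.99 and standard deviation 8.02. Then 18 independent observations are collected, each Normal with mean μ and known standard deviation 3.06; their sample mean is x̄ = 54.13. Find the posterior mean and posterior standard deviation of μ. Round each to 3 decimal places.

Prior precision 1/τ₀² = 1/8.02² = 0.0155472; data precision n/σ² = 18/3.06² = 1.92234.
Posterior precision = 0.0155472 + 1.92234 = 1.93788, giving posterior SD = 1/√1.93788 = 0.718.
Posterior mean = (0.0155472·44.99 + 1.92234·54.13) / 1.93788 = 54.057.

Posterior mean ≈ 54.057; posterior SD ≈ 0.718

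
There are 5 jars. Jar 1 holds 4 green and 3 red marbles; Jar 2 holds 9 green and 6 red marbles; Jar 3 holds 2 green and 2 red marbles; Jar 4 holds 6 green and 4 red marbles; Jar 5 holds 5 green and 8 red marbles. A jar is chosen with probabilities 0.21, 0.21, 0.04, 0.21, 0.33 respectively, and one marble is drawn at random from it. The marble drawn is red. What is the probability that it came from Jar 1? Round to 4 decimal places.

Tabulate prior·likelihood by source: [1] prior 0.21, lik 0.4286, product 0.09000; [2] prior 0.21, lik 0.4, product 0.08400; [3] prior 0.04, lik 0.5, product 0.02000; [4] prior 0.21, lik 0.4, product 0.08400; [5] prior 0.33, lik 0.6154, product 0.2031.
Normalizing constant = 0.48108; the posterior for Jar 1 is its product over the sum, 0.09000/0.48108 = 0.1871.

Posterior probability ≈ 0.1871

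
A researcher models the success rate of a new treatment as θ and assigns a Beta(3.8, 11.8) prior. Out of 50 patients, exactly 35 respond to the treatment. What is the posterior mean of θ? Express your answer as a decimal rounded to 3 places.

Observing 35 successes and 15 failures updates Beta(3.8, 11.8) by adding the success and failure counts to the two shape parameters: α = 3.8+35 = 38.8, β = 11.8+15 = 26.8.
E[θ | data] = 38.8/(38.8+26.8) = 0.591.

Posterior mean ≈ 0.591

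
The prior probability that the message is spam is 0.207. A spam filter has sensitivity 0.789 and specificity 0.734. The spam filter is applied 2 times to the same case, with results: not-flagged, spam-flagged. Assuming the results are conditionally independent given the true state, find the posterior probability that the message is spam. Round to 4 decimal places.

Posterior P(H) ≈ 0.1821

With H the event that the message is spam, the joint likelihood of the observed sequence is P(data|H) = 0.211·0.789 = 0.16648 and P(data|¬H) = 0.734·0.266 = 0.19524.
Bayes: P(H|data) = 0.207·0.16648 / (0.207·0.16648 + 0.793·0.19524) = 0.034461/0.18929 = 0.1821.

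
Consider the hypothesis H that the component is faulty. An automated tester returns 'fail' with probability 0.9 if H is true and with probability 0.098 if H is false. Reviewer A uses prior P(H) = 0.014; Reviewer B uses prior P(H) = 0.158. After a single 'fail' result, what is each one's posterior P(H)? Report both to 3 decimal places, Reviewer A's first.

Reviewer A: 0.115; Reviewer B: 0.633

The likelihood ratio for a 'fail' result is 0.9/0.098 = 9.1837.
Reviewer A: prior odds 0.014/0.986 = 0.014199; posterior odds 0.13040; posterior probability 0.115.
Reviewer B: prior odds 0.158/0.842 = 0.18765; posterior odds 1.7233; posterior probability 0.633.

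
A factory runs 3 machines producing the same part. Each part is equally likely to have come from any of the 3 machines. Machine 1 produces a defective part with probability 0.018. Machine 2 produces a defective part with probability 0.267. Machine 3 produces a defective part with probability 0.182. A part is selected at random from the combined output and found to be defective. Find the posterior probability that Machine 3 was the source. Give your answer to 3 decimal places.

Posterior probability ≈ 0.390

Tabulate prior·likelihood by source: [1] prior 0.333333, lik 0.018, product 0.006000; [2] prior 0.333333, lik 0.267, product 0.08900; [3] prior 0.333333, lik 0.182, product 0.06067.
Normalizing constant = 0.15567; the posterior for Machine 3 is its product over the sum, 0.06067/0.15567 = 0.390.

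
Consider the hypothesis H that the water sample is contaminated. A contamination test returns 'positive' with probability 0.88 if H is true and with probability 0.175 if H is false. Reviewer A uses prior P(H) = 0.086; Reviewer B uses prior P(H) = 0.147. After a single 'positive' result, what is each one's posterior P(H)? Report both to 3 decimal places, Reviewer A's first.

Reviewer A: 0.321; Reviewer B: 0.464

P('+'|H) = 0.88, P('+'|¬H) = 0.175.
Reviewer A: numerator 0.88·0.086 = 0.075680; evidence = 0.075680+0.175·0.914 = 0.23563; posterior = 0.321.
Reviewer B: numerator 0.88·0.147 = 0.12936; evidence = 0.12936+0.175·0.853 = 0.27863; posterior = 0.464.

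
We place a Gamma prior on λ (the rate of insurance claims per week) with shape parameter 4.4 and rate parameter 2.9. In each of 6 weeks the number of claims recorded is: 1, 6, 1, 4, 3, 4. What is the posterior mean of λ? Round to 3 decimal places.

Posterior mean ≈ 2.629

Total count ∑xᵢ = 19 over n = 6 weeks.
Gamma is conjugate to the Poisson likelihood: posterior is Gamma(shape = 4.4+19 = 23.4, rate = 2.9+6 = 8.9).
E[λ | data] = 23.4/8.9 = 2.629.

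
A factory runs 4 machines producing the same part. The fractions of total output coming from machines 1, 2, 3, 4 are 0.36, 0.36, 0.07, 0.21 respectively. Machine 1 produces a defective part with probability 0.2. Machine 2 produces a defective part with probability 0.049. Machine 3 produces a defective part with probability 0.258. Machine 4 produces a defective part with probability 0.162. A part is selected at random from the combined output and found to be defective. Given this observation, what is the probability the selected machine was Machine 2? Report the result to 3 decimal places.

P(defective|M1) = 0.2; P(defective|M2) = 0.049; P(defective|M3) = 0.258; P(defective|M4) = 0.162.
Prior × likelihood for each source: 0.36·0.2=0.07200, 0.36·0.049=0.01764, 0.07·0.258=0.01806, 0.21·0.162=0.03402. Summing gives P(defective) = 0.14172.
P(Machine 2 | defective) = 0.01764 / 0.14172 = 0.124.

Posterior probability ≈ 0.124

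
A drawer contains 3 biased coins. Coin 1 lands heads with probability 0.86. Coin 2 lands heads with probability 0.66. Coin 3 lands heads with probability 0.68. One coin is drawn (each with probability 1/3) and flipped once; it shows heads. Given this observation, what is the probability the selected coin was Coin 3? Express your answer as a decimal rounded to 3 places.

Posterior probability ≈ 0.309

P(heads|C1) = 0.86; P(heads|C2) = 0.66; P(heads|C3) = 0.68.
Prior × likelihood for each source: 0.333333·0.86=0.2867, 0.333333·0.66=0.2200, 0.333333·0.68=0.2267. Summing gives P(heads) = 0.73333.
P(Coin 3 | heads) = 0.2267 / 0.73333 = 0.309.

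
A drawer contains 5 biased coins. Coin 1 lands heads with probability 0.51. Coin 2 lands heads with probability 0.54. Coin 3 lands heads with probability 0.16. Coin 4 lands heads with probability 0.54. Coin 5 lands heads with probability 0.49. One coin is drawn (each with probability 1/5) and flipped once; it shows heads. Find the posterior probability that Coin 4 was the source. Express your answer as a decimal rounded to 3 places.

P(heads|C1) = 0.51; P(heads|C2) = 0.54; P(heads|C3) = 0.16; P(heads|C4) = 0.54; P(heads|C5) = 0.49.
Prior × likelihood for each source: 0.2·0.51=0.1020, 0.2·0.54=0.1080, 0.2·0.16=0.03200, 0.2·0.54=0.1080, 0.2·0.49=0.09800. Summing gives P(heads) = 0.44800.
P(Coin 4 | heads) = 0.1080 / 0.44800 = 0.241.

Posterior probability ≈ 0.241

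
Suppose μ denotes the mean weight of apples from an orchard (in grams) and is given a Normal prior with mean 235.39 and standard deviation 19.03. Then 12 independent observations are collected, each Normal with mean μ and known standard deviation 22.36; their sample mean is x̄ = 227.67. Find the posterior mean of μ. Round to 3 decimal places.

With known σ, the Normal prior is conjugate. Weight on the data is w = (n/σ²)/(n/σ² + 1/τ₀²) = 0.0240015/(0.0240015+0.00276136) = 0.89682.
Posterior mean = w·x̄ + (1−w)·μ₀ = 0.89682·227.67 + 0.10318·235.39 = 228.467.

Posterior mean ≈ 228.467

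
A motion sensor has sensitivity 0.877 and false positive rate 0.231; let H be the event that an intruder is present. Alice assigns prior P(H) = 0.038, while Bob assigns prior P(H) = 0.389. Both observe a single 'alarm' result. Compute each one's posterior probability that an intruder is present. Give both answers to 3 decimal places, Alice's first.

P('+'|H) = 0.877, P('+'|¬H) = 0.231.
Alice: numerator 0.877·0.038 = 0.033326; evidence = 0.033326+0.231·0.962 = 0.25555; posterior = 0.130.
Bob: numerator 0.877·0.389 = 0.34115; evidence = 0.34115+0.231·0.611 = 0.48229; posterior = 0.707.

Alice: 0.130; Bob: 0.707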